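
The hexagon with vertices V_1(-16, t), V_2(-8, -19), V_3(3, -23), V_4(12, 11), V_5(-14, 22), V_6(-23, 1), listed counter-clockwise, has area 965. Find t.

Write out the shoelace sum; only the two edges meeting at V_1 involve t:
2·Area = [((-23)·t − (-16)·1) + ((-16)·(-19) − (-8)·t)] + 1460
       = -15·t + 1780 = 1930
⇒ t = -10.

-10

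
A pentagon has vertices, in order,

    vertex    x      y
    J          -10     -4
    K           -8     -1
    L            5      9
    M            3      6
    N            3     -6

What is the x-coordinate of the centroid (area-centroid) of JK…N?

-303/194

Apply the shoelace formula. First the cross-terms c_i = x_i·y_{i+1} − x_{i+1}·y_i:
  -22, -67, 3, -36, -72  ⇒  2A = -194, A = -97.
Then Σ (x_i + x_{i+1})·c_i = 909, so x̄ = 909 / (6·(-97)) = -303/194.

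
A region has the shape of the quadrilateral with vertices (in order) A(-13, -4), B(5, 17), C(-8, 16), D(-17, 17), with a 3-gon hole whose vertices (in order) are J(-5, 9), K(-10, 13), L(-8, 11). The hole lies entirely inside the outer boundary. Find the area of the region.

219

Outer boundary:
Σ = (-201) + (216) + (136) + (289) = 440
Area = |Σ|/2 = 220.
Hole:
Apply Gauss's area formula: 2A = Σ (x_i·y_{i+1} − x_{i+1}·y_i), indices taken mod 3.
Σ = (25) + (-6) + (-17) = 2
Area = |Σ|/2 = 1.
Net area = 220 − 1 = 219.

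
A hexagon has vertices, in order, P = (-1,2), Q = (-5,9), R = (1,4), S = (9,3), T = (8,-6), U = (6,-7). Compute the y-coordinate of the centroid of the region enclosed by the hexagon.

64/231

Apply Gauss's area formula. First the cross-terms c_i = x_i·y_{i+1} − x_{i+1}·y_i:
  1, -29, -33, -78, -20, 5  ⇒  2A = -154, A = -77.
Then Σ (y_i + y_{i+1})·c_i = -128, so ȳ = -128 / (6·(-77)) = 64/231.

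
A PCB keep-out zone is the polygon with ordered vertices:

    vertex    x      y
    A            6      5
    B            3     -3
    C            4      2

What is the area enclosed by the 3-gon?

3.5

Apply the shoelace formula: 2A = Σ (x_i·y_{i+1} − x_{i+1}·y_i), indices taken mod 3.
Σ = (-33) + (18) + (8) = -7
Area = |Σ|/2 = 3.5.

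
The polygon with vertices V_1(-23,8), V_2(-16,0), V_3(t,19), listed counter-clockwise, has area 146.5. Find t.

4

The doubled signed area Σ (x_i y_{i+1} − x_{i+1} y_i) is linear in t.
With t=0 it equals 261; the coefficient of t is 8 (from the two edges through V_3).
So 8·t + 261 = 2·146.5 = 293 ⇒ t = 4.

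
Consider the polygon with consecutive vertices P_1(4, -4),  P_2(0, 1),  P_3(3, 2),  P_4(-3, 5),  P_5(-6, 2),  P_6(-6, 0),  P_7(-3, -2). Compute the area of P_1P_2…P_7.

Cross-terms: 4, -3, 21, 24, 12, 12, 20  ⇒  Σ = 90
Area = |Σ|/2 = 45.

45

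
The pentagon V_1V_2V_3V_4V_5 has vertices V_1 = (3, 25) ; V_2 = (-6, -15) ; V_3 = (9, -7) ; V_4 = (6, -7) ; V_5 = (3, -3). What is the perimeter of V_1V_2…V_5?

|V_1V_2| = √((-9)² + (-40)²) = √1681 = 41
|V_2V_3| = √((15)² + (8)²) = √289 = 17
|V_3V_4| = √((-3)² + (0)²) = √9 = 3
|V_4V_5| = √((-3)² + (4)²) = √25 = 5
|V_5V_1| = √((0)² + (28)²) = √784 = 28
Perimeter = 41 + 17 + 3 + 5 + 28 = 94.

94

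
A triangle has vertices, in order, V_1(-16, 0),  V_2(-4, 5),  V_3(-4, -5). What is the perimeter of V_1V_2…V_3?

|V_1V_2| = √((12)² + (5)²) = √169 = 13
|V_2V_3| = √((0)² + (-10)²) = √100 = 10
|V_3V_1| = √((-12)² + (5)²) = √169 = 13
Perimeter = 13 + 10 + 13 = 36.

36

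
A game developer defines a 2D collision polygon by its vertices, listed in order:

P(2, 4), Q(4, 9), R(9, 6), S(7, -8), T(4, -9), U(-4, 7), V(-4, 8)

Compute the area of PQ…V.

122

Apply Gauss's area formula: 2A = Σ (x_i·y_{i+1} − x_{i+1}·y_i), indices taken mod 7.
P→Q: (2)(9) − (4)(4) = 2
Q→R: (4)(6) − (9)(9) = -57
R→S: (9)(-8) − (7)(6) = -114
S→T: (7)(-9) − (4)(-8) = -31
T→U: (4)(7) − (-4)(-9) = -8
U→V: (-4)(8) − (-4)(7) = -4
V→P: (-4)(4) − (2)(8) = -32
Σ = -244
Area = |Σ|/2 = 122.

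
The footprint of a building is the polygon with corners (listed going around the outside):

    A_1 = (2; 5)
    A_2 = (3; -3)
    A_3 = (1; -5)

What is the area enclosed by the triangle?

9

Apply the shoelace formula: 2A = Σ (x_i·y_{i+1} − x_{i+1}·y_i), indices taken mod 3.
Σ = (-21) + (-12) + (15) = -18
Area = |Σ|/2 = 9.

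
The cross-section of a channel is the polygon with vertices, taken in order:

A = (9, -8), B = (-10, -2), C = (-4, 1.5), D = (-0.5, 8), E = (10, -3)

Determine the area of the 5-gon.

141.875

Apply the surveyor's formula: 2A = Σ (x_i·y_{i+1} − x_{i+1}·y_i), indices taken mod 5.
Cross-terms: -98, -23, -31.25, -78.5, -53  ⇒  Σ = -283.75
Area = |Σ|/2 = 141.875.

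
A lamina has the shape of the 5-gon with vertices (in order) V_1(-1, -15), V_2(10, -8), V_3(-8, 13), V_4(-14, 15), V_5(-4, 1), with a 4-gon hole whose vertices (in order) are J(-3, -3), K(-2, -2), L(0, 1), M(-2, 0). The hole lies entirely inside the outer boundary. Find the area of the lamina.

Outer boundary:
Apply the shoelace formula: 2A = Σ (x_i·y_{i+1} − x_{i+1}·y_i), indices taken mod 5.
Σ = (158) + (66) + (62) + (46) + (61) = 393
Area = |Σ|/2 = 196.5.
Hole:
Apply the surveyor's formula: 2A = Σ (x_i·y_{i+1} − x_{i+1}·y_i), indices taken mod 4.
Σ = (0) + (-2) + (2) + (6) = 6
Area = |Σ|/2 = 3.
Net area = 196.5 − 3 = 193.5.

193.5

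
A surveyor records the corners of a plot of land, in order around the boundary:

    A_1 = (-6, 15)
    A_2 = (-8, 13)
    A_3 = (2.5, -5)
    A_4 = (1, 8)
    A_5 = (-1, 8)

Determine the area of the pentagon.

61.75

Apply the shoelace formula: 2A = Σ (x_i·y_{i+1} − x_{i+1}·y_i), indices taken mod 5.
Σ = (42) + (7.5) + (25) + (16) + (33) = 123.5
Area = |Σ|/2 = 61.75.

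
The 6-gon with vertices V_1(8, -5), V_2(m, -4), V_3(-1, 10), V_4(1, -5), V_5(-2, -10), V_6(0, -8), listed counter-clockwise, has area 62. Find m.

The doubled signed area Σ (x_i y_{i+1} − x_{i+1} y_i) is linear in m.
With m=0 it equals 19; the coefficient of m is 15 (from the two edges through V_2).
So 15·m + 19 = 2·62 = 124 ⇒ m = 7.

7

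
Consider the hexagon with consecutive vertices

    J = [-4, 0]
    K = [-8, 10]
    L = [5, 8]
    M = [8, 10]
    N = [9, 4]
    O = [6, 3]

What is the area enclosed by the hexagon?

Apply Gauss's area formula: 2A = Σ (x_i·y_{i+1} − x_{i+1}·y_i), indices taken mod 6.
J→K: (-4)(10) − (-8)(0) = -40
K→L: (-8)(8) − (5)(10) = -114
L→M: (5)(10) − (8)(8) = -14
M→N: (8)(4) − (9)(10) = -58
N→O: (9)(3) − (6)(4) = 3
O→J: (6)(0) − (-4)(3) = 12
Σ = -211
Area = |Σ|/2 = 105.5.

105.5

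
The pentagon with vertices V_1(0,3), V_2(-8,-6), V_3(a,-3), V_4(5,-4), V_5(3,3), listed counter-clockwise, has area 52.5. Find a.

3

The doubled signed area Σ (x_i y_{i+1} − x_{i+1} y_i) is linear in a.
With a=0 it equals 99; the coefficient of a is 2 (from the two edges through V_3).
So 2·a + 99 = 2·52.5 = 105 ⇒ a = 3.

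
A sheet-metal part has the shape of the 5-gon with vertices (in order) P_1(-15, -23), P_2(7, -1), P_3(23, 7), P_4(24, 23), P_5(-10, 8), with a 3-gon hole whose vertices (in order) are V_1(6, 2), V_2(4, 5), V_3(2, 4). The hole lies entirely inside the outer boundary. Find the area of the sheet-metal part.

Outer boundary:
Apply the surveyor's formula: 2A = Σ (x_i·y_{i+1} − x_{i+1}·y_i), indices taken mod 5.
Σ = (176) + (72) + (361) + (422) + (350) = 1381
Area = |Σ|/2 = 690.5.
Hole:
Σ = (22) + (6) + (-20) = 8
Area = |Σ|/2 = 4.
Net area = 690.5 − 4 = 686.5.

686.5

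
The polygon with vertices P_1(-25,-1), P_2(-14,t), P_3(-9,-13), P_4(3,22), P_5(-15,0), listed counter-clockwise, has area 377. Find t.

-25

The doubled signed area Σ (x_i y_{i+1} − x_{i+1} y_i) is linear in t.
With t=0 it equals 354; the coefficient of t is -16 (from the two edges through P_2).
So -16·t + 354 = 2·377 = 754 ⇒ t = -25.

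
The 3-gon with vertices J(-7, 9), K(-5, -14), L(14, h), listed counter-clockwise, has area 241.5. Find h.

The doubled signed area Σ (x_i y_{i+1} − x_{i+1} y_i) is linear in h.
With h=0 it equals 465; the coefficient of h is 2 (from the two edges through L).
So 2·h + 465 = 2·241.5 = 483 ⇒ h = 9.

9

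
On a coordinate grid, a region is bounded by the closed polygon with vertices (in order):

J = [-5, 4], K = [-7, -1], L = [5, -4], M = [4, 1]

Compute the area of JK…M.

Apply the surveyor's formula: 2A = Σ (x_i·y_{i+1} − x_{i+1}·y_i), indices taken mod 4.
Σ = (33) + (33) + (21) + (21) = 108
Area = |Σ|/2 = 54.

54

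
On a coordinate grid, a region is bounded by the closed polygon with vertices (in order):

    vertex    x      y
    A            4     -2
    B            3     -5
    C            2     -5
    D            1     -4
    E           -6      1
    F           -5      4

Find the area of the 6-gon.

35

Apply the shoelace (surveyor's) formula: 2A = Σ (x_i·y_{i+1} − x_{i+1}·y_i), indices taken mod 6.
Cross-terms: -14, -5, -3, -23, -19, -6  ⇒  Σ = -70
Area = |Σ|/2 = 35.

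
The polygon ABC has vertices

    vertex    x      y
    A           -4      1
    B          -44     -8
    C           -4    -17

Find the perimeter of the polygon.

100

|AB| = √((-40)² + (-9)²) = √1681 = 41
|BC| = √((40)² + (-9)²) = √1681 = 41
|CA| = √((0)² + (18)²) = √324 = 18
Perimeter = 41 + 41 + 18 = 100.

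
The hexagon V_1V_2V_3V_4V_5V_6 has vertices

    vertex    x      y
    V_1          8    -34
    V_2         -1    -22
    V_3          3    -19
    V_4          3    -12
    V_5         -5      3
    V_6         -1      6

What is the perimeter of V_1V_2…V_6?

90

|V_1V_2| = √((-9)² + (12)²) = √225 = 15
|V_2V_3| = √((4)² + (3)²) = √25 = 5
|V_3V_4| = √((0)² + (7)²) = √49 = 7
|V_4V_5| = √((-8)² + (15)²) = √289 = 17
|V_5V_6| = √((4)² + (3)²) = √25 = 5
|V_6V_1| = √((9)² + (-40)²) = √1681 = 41
Perimeter = 15 + 5 + 7 + 17 + 5 + 41 = 90.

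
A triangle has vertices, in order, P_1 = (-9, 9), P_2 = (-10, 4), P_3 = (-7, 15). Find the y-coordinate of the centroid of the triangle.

28/3

Apply the surveyor's formula. First the cross-terms c_i = x_i·y_{i+1} − x_{i+1}·y_i:
  54, -122, 72  ⇒  2A = 4, A = 2.
Then Σ (y_i + y_{i+1})·c_i = 112, so ȳ = 112 / (6·2) = 28/3.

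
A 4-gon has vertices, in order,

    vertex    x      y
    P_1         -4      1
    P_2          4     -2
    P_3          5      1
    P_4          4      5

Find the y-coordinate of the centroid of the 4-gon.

4/3

Apply the shoelace formula. First the cross-terms c_i = x_i·y_{i+1} − x_{i+1}·y_i:
  4, 14, 21, 24  ⇒  2A = 63, A = 31.5.
Then Σ (y_i + y_{i+1})·c_i = 252, so ȳ = 252 / (6·31.5) = 4/3.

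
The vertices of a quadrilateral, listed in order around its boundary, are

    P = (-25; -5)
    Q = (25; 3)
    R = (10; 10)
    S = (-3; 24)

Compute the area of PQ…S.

Apply the shoelace formula: 2A = Σ (x_i·y_{i+1} − x_{i+1}·y_i), indices taken mod 4.
Σ = (50) + (220) + (270) + (615) = 1155
Area = |Σ|/2 = 577.5.

577.5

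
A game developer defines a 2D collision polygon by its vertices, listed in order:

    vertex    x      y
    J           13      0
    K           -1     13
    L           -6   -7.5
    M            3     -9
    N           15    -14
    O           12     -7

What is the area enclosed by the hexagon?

289

Apply the shoelace (surveyor's) formula: 2A = Σ (x_i·y_{i+1} − x_{i+1}·y_i), indices taken mod 6.
Σ = (169) + (85.5) + (76.5) + (93) + (63) + (91) = 578
Area = |Σ|/2 = 289.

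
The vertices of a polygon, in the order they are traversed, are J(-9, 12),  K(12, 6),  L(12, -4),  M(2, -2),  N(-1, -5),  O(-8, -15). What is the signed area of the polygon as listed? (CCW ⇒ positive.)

Σ = (-198) + (-120) + (-16) + (-12) + (-25) + (-231) = -602
Signed area = Σ/2 = -301 (negative ⇒ clockwise traversal).

-301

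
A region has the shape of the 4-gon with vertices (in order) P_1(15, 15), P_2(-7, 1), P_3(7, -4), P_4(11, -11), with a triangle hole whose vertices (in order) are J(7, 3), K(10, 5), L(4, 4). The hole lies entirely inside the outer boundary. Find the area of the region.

Outer boundary:
Cross-terms: 120, 21, -33, 330  ⇒  Σ = 438
Area = |Σ|/2 = 219.
Hole:
Σ = (5) + (20) + (-16) = 9
Area = |Σ|/2 = 4.5.
Net area = 219 − 4.5 = 214.5.

214.5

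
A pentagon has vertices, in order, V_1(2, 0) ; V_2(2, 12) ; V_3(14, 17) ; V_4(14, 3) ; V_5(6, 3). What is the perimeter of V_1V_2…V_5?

52

|V_1V_2| = √((0)² + (12)²) = √144 = 12
|V_2V_3| = √((12)² + (5)²) = √169 = 13
|V_3V_4| = √((0)² + (-14)²) = √196 = 14
|V_4V_5| = √((-8)² + (0)²) = √64 = 8
|V_5V_1| = √((-4)² + (-3)²) = √25 = 5
Perimeter = 12 + 13 + 14 + 8 + 5 = 52.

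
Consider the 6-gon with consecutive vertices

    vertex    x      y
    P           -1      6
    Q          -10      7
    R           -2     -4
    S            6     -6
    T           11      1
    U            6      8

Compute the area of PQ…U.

Apply the surveyor's formula: 2A = Σ (x_i·y_{i+1} − x_{i+1}·y_i), indices taken mod 6.
Cross-terms: 53, 54, 36, 72, 82, 44  ⇒  Σ = 341
Area = |Σ|/2 = 170.5.

170.5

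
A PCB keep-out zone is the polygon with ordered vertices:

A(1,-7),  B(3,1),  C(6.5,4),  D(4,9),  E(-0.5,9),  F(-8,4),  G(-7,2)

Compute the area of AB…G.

119.75

Apply the surveyor's formula: 2A = Σ (x_i·y_{i+1} − x_{i+1}·y_i), indices taken mod 7.
Σ = (22) + (5.5) + (42.5) + (40.5) + (70) + (12) + (47) = 239.5
Area = |Σ|/2 = 119.75.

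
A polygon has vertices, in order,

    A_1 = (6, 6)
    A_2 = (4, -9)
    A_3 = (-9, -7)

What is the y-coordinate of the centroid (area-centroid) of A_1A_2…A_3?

-10/3

Apply the shoelace (surveyor's) formula. First the cross-terms c_i = x_i·y_{i+1} − x_{i+1}·y_i:
  -78, -109, -12  ⇒  2A = -199, A = -99.5.
Then Σ (y_i + y_{i+1})·c_i = 1990, so ȳ = 1990 / (6·(-99.5)) = -10/3.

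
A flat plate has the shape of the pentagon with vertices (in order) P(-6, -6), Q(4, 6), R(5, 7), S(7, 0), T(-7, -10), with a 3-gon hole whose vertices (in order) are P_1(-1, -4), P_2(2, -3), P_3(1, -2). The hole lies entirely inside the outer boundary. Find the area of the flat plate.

73.5

Outer boundary:
Apply the shoelace (surveyor's) formula: 2A = Σ (x_i·y_{i+1} − x_{i+1}·y_i), indices taken mod 5.
P→Q: (-6)(6) − (4)(-6) = -12
Q→R: (4)(7) − (5)(6) = -2
R→S: (5)(0) − (7)(7) = -49
S→T: (7)(-10) − (-7)(0) = -70
T→P: (-7)(-6) − (-6)(-10) = -18
Σ = -151
Area = |Σ|/2 = 75.5.
Hole:
Apply the surveyor's formula: 2A = Σ (x_i·y_{i+1} − x_{i+1}·y_i), indices taken mod 3.
Σ = (11) + (-1) + (-6) = 4
Area = |Σ|/2 = 2.
Net area = 75.5 − 2 = 73.5.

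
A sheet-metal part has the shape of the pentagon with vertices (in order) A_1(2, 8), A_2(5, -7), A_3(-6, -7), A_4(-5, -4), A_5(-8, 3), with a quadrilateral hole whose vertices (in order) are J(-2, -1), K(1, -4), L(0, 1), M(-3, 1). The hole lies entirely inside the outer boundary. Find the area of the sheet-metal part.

120.5

Outer boundary:
Apply the shoelace (surveyor's) formula: 2A = Σ (x_i·y_{i+1} − x_{i+1}·y_i), indices taken mod 5.
Σ = (-54) + (-77) + (-11) + (-47) + (-70) = -259
Area = |Σ|/2 = 129.5.
Hole:
J→K: (-2)(-4) − (1)(-1) = 9
K→L: (1)(1) − (0)(-4) = 1
L→M: (0)(1) − (-3)(1) = 3
M→J: (-3)(-1) − (-2)(1) = 5
Σ = 18
Area = |Σ|/2 = 9.
Net area = 129.5 − 9 = 120.5.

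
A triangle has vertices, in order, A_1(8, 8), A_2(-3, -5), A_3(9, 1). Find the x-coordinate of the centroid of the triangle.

Apply the surveyor's formula. First the cross-terms c_i = x_i·y_{i+1} − x_{i+1}·y_i:
  -16, 42, 64  ⇒  2A = 90, A = 45.
Then Σ (x_i + x_{i+1})·c_i = 1260, so x̄ = 1260 / (6·45) = 14/3.

14/3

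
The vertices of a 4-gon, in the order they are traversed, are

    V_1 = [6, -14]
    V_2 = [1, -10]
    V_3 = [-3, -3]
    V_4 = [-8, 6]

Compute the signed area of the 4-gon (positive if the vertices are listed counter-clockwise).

Apply Gauss's area formula: 2A = Σ (x_i·y_{i+1} − x_{i+1}·y_i), indices taken mod 4.
Cross-terms: -46, -33, -42, 76  ⇒  Σ = -45
Signed area = Σ/2 = -22.5 (negative ⇒ clockwise traversal).

-22.5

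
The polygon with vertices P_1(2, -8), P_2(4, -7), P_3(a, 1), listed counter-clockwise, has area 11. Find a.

Write out the shoelace sum; only the two edges meeting at P_3 involve a:
2·Area = [(4·1 − a·(-7)) + (a·(-8) − 2·1)] + 18
       = -1·a + 20 = 22
⇒ a = -2.

-2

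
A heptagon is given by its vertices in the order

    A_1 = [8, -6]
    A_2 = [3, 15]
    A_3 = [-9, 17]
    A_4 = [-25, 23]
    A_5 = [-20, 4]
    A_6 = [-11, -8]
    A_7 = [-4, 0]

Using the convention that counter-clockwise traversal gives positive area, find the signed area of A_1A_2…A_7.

Apply the shoelace (surveyor's) formula: 2A = Σ (x_i·y_{i+1} − x_{i+1}·y_i), indices taken mod 7.
Σ = (138) + (186) + (218) + (360) + (204) + (-32) + (24) = 1098
Signed area = Σ/2 = 549 (positive ⇒ counter-clockwise traversal).

549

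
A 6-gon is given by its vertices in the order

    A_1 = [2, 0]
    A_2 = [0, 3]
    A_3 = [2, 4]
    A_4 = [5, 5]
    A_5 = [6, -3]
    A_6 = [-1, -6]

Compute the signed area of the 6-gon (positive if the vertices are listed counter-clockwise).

-41

Cross-terms: 6, -6, -10, -45, -39, 12  ⇒  Σ = -82
Signed area = Σ/2 = -41 (negative ⇒ clockwise traversal).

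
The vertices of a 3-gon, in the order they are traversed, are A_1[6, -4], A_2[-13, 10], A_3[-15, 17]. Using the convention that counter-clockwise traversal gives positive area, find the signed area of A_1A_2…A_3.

Apply Gauss's area formula: 2A = Σ (x_i·y_{i+1} − x_{i+1}·y_i), indices taken mod 3.
A_1→A_2: (6)(10) − (-13)(-4) = 8
A_2→A_3: (-13)(17) − (-15)(10) = -71
A_3→A_1: (-15)(-4) − (6)(17) = -42
Σ = -105
Signed area = Σ/2 = -52.5 (negative ⇒ clockwise traversal).

-52.5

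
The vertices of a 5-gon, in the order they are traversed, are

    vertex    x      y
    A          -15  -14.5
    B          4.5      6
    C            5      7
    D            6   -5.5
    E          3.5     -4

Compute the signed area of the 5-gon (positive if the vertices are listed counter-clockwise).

Apply the shoelace (surveyor's) formula: 2A = Σ (x_i·y_{i+1} − x_{i+1}·y_i), indices taken mod 5.
Σ = (-24.75) + (1.5) + (-69.5) + (-4.75) + (-110.75) = -208.25
Signed area = Σ/2 = -104.125 (negative ⇒ clockwise traversal).

-104.125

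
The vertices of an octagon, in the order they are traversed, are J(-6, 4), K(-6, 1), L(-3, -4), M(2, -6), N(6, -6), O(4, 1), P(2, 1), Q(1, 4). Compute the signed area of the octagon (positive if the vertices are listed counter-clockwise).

J→K: (-6)(1) − (-6)(4) = 18
K→L: (-6)(-4) − (-3)(1) = 27
L→M: (-3)(-6) − (2)(-4) = 26
M→N: (2)(-6) − (6)(-6) = 24
N→O: (6)(1) − (4)(-6) = 30
O→P: (4)(1) − (2)(1) = 2
P→Q: (2)(4) − (1)(1) = 7
Q→J: (1)(4) − (-6)(4) = 28
Σ = 162
Signed area = Σ/2 = 81 (positive ⇒ counter-clockwise traversal).

81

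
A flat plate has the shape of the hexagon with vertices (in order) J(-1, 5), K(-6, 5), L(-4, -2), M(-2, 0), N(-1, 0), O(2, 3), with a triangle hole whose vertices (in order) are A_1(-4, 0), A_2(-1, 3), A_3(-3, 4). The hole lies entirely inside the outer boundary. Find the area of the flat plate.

Outer boundary:
Apply Gauss's area formula: 2A = Σ (x_i·y_{i+1} − x_{i+1}·y_i), indices taken mod 6.
Σ = (25) + (32) + (-4) + (0) + (-3) + (13) = 63
Area = |Σ|/2 = 31.5.
Hole:
Apply the shoelace formula: 2A = Σ (x_i·y_{i+1} − x_{i+1}·y_i), indices taken mod 3.
Cross-terms: -12, 5, 16  ⇒  Σ = 9
Area = |Σ|/2 = 4.5.
Net area = 31.5 − 4.5 = 27.

27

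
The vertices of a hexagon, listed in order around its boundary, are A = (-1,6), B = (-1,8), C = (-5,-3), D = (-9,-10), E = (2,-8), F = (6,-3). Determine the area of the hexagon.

Σ = (-2) + (43) + (23) + (92) + (42) + (33) = 231
Area = |Σ|/2 = 115.5.

115.5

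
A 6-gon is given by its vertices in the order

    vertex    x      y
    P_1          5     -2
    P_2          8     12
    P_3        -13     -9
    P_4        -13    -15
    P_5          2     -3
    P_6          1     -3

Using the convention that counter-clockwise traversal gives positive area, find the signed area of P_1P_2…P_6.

158.5

Σ = (76) + (84) + (78) + (69) + (-3) + (13) = 317
Signed area = Σ/2 = 158.5 (positive ⇒ counter-clockwise traversal).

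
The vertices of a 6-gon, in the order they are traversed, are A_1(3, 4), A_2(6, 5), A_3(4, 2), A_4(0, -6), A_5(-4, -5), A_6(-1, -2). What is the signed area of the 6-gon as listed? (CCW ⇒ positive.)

-30

Cross-terms: -9, -8, -24, -24, 3, 2  ⇒  Σ = -60
Signed area = Σ/2 = -30 (negative ⇒ clockwise traversal).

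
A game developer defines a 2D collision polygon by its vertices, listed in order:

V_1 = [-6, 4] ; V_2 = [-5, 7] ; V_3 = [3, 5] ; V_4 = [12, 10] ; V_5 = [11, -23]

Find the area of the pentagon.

Σ = (-22) + (-46) + (-30) + (-386) + (-94) = -578
Area = |Σ|/2 = 289.

289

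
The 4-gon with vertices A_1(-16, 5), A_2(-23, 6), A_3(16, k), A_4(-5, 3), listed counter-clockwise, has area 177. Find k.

-20

Write out the shoelace sum; only the two edges meeting at A_3 involve k:
2·Area = [((-23)·k − 16·6) + (16·3 − (-5)·k)] + 42
       = -18·k + -6 = 354
⇒ k = -20.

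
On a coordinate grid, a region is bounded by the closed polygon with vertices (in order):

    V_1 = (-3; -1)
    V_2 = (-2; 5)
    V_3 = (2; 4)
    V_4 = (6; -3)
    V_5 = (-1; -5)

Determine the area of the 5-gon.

Σ = (-17) + (-18) + (-30) + (-33) + (-14) = -112
Area = |Σ|/2 = 56.

56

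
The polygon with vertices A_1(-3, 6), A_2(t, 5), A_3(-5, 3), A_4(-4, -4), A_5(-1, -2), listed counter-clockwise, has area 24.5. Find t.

-5

The doubled signed area Σ (x_i y_{i+1} − x_{i+1} y_i) is linear in t.
With t=0 it equals 34; the coefficient of t is -3 (from the two edges through A_2).
So -3·t + 34 = 2·24.5 = 49 ⇒ t = -5.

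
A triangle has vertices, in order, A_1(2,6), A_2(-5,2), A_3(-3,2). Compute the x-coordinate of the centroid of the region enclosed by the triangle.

Apply Gauss's area formula. First the cross-terms c_i = x_i·y_{i+1} − x_{i+1}·y_i:
  34, -4, -22  ⇒  2A = 8, A = 4.
Then Σ (x_i + x_{i+1})·c_i = -48, so x̄ = -48 / (6·4) = -2.

-2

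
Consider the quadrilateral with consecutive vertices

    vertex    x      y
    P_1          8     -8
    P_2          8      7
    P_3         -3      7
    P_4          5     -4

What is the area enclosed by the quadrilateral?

83

Apply Gauss's area formula: 2A = Σ (x_i·y_{i+1} − x_{i+1}·y_i), indices taken mod 4.
Σ = (120) + (77) + (-23) + (-8) = 166
Area = |Σ|/2 = 83.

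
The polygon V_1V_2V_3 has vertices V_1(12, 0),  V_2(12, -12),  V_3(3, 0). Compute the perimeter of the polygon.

|V_1V_2| = √((0)² + (-12)²) = √144 = 12
|V_2V_3| = √((-9)² + (12)²) = √225 = 15
|V_3V_1| = √((9)² + (0)²) = √81 = 9
Perimeter = 12 + 15 + 9 = 36.

36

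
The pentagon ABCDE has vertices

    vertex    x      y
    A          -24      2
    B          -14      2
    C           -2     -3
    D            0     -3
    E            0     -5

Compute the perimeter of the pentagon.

52

|AB| = √((10)² + (0)²) = √100 = 10
|BC| = √((12)² + (-5)²) = √169 = 13
|CD| = √((2)² + (0)²) = √4 = 2
|DE| = √((0)² + (-2)²) = √4 = 2
|EA| = √((-24)² + (7)²) = √625 = 25
Perimeter = 10 + 13 + 2 + 2 + 25 = 52.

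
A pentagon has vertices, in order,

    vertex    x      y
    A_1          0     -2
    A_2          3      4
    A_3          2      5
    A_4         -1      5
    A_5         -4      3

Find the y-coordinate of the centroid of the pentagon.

Apply the shoelace (surveyor's) formula. First the cross-terms c_i = x_i·y_{i+1} − x_{i+1}·y_i:
  6, 7, 15, 17, 8  ⇒  2A = 53, A = 26.5.
Then Σ (y_i + y_{i+1})·c_i = 369, so ȳ = 369 / (6·26.5) = 123/53.

123/53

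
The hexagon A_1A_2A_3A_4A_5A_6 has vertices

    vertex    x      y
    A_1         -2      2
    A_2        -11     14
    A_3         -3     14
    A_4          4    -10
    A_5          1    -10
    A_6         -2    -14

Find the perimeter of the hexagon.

|A_1A_2| = √((-9)² + (12)²) = √225 = 15
|A_2A_3| = √((8)² + (0)²) = √64 = 8
|A_3A_4| = √((7)² + (-24)²) = √625 = 25
|A_4A_5| = √((-3)² + (0)²) = √9 = 3
|A_5A_6| = √((-3)² + (-4)²) = √25 = 5
|A_6A_1| = √((0)² + (16)²) = √256 = 16
Perimeter = 15 + 8 + 25 + 3 + 5 + 16 = 72.

72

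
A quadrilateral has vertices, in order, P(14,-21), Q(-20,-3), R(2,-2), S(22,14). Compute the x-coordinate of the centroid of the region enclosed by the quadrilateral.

1112/167

Apply Gauss's area formula. First the cross-terms c_i = x_i·y_{i+1} − x_{i+1}·y_i:
  -462, 46, 72, -658  ⇒  2A = -1002, A = -501.
Then Σ (x_i + x_{i+1})·c_i = -20016, so x̄ = -20016 / (6·(-501)) = 1112/167.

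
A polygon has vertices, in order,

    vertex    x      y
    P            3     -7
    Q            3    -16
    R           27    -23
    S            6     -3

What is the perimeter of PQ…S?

|PQ| = √((0)² + (-9)²) = √81 = 9
|QR| = √((24)² + (-7)²) = √625 = 25
|RS| = √((-21)² + (20)²) = √841 = 29
|SP| = √((-3)² + (-4)²) = √25 = 5
Perimeter = 9 + 25 + 29 + 5 = 68.

68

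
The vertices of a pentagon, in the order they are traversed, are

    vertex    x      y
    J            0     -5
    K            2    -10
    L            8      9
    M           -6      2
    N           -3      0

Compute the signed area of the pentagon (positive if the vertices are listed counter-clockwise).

Apply Gauss's area formula: 2A = Σ (x_i·y_{i+1} − x_{i+1}·y_i), indices taken mod 5.
Σ = (10) + (98) + (70) + (6) + (15) = 199
Signed area = Σ/2 = 99.5 (positive ⇒ counter-clockwise traversal).

99.5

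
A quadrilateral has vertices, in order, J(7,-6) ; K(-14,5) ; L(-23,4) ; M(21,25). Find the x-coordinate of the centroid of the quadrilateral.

Apply the shoelace formula. First the cross-terms c_i = x_i·y_{i+1} − x_{i+1}·y_i:
  -49, 59, -659, -301  ⇒  2A = -950, A = -475.
Then Σ (x_i + x_{i+1})·c_i = -8950, so x̄ = -8950 / (6·(-475)) = 179/57.

179/57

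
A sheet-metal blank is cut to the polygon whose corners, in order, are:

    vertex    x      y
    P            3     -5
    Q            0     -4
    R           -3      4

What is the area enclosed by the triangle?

10.5

Σ = (-12) + (-12) + (3) = -21
Area = |Σ|/2 = 10.5.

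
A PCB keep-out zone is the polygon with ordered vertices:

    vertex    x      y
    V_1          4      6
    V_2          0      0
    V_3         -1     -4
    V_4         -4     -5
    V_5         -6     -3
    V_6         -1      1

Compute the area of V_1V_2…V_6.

Apply the shoelace (surveyor's) formula: 2A = Σ (x_i·y_{i+1} − x_{i+1}·y_i), indices taken mod 6.
Cross-terms: 0, 0, -11, -18, -9, -10  ⇒  Σ = -48
Area = |Σ|/2 = 24.

24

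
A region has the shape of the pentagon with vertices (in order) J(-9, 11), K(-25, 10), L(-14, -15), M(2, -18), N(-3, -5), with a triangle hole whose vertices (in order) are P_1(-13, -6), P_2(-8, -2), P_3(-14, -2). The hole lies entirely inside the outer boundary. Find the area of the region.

Outer boundary:
Apply the shoelace (surveyor's) formula: 2A = Σ (x_i·y_{i+1} − x_{i+1}·y_i), indices taken mod 5.
Cross-terms: 185, 515, 282, -64, -78  ⇒  Σ = 840
Area = |Σ|/2 = 420.
Hole:
P_1→P_2: (-13)(-2) − (-8)(-6) = -22
P_2→P_3: (-8)(-2) − (-14)(-2) = -12
P_3→P_1: (-14)(-6) − (-13)(-2) = 58
Σ = 24
Area = |Σ|/2 = 12.
Net area = 420 − 12 = 408.

408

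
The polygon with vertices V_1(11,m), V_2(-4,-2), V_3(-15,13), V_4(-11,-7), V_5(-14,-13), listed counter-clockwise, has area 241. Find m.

The doubled signed area Σ (x_i y_{i+1} − x_{i+1} y_i) is linear in m.
With m=0 it equals 332; the coefficient of m is -10 (from the two edges through V_1).
So -10·m + 332 = 2·241 = 482 ⇒ m = -15.

-15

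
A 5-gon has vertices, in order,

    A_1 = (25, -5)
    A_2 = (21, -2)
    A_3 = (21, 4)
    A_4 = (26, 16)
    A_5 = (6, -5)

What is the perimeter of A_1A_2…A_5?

72

|A_1A_2| = √((-4)² + (3)²) = √25 = 5
|A_2A_3| = √((0)² + (6)²) = √36 = 6
|A_3A_4| = √((5)² + (12)²) = √169 = 13
|A_4A_5| = √((-20)² + (-21)²) = √841 = 29
|A_5A_1| = √((19)² + (0)²) = √361 = 19
Perimeter = 5 + 6 + 13 + 29 + 19 = 72.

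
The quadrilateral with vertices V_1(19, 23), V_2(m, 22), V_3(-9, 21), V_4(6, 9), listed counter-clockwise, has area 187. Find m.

1

Write out the shoelace sum; only the two edges meeting at V_2 involve m:
2·Area = [(19·22 − m·23) + (m·21 − (-9)·22)] + -240
       = -2·m + 376 = 374
⇒ m = 1.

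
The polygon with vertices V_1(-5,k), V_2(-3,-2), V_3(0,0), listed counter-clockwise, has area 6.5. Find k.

1

The doubled signed area Σ (x_i y_{i+1} − x_{i+1} y_i) is linear in k.
With k=0 it equals 10; the coefficient of k is 3 (from the two edges through V_1).
So 3·k + 10 = 2·6.5 = 13 ⇒ k = 1.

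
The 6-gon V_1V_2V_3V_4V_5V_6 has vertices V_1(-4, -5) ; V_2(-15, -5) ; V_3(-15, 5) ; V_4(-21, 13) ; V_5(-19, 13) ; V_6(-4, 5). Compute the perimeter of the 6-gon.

60

|V_1V_2| = √((-11)² + (0)²) = √121 = 11
|V_2V_3| = √((0)² + (10)²) = √100 = 10
|V_3V_4| = √((-6)² + (8)²) = √100 = 10
|V_4V_5| = √((2)² + (0)²) = √4 = 2
|V_5V_6| = √((15)² + (-8)²) = √289 = 17
|V_6V_1| = √((0)² + (-10)²) = √100 = 10
Perimeter = 11 + 10 + 10 + 2 + 17 + 10 = 60.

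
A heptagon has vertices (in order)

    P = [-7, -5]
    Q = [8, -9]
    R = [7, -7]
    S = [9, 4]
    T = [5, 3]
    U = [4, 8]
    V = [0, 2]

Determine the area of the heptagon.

Cross-terms: 103, 7, 91, 7, 28, 8, 14  ⇒  Σ = 258
Area = |Σ|/2 = 129.

129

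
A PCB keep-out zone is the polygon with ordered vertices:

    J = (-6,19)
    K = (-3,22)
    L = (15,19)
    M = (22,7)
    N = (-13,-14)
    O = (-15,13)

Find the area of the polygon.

789

Σ = (-75) + (-387) + (-313) + (-217) + (-379) + (-207) = -1578
Area = |Σ|/2 = 789.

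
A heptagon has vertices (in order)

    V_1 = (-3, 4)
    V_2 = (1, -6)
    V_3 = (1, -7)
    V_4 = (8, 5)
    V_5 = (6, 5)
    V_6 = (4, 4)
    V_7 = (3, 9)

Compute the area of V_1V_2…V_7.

Apply the surveyor's formula: 2A = Σ (x_i·y_{i+1} − x_{i+1}·y_i), indices taken mod 7.
V_1→V_2: (-3)(-6) − (1)(4) = 14
V_2→V_3: (1)(-7) − (1)(-6) = -1
V_3→V_4: (1)(5) − (8)(-7) = 61
V_4→V_5: (8)(5) − (6)(5) = 10
V_5→V_6: (6)(4) − (4)(5) = 4
V_6→V_7: (4)(9) − (3)(4) = 24
V_7→V_1: (3)(4) − (-3)(9) = 39
Σ = 151
Area = |Σ|/2 = 75.5.

75.5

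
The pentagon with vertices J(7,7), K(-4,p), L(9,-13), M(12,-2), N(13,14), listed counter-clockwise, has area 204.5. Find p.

-2

Write out the shoelace sum; only the two edges meeting at K involve p:
2·Area = [(7·p − (-4)·7) + ((-4)·(-13) − 9·p)] + 325
       = -2·p + 405 = 409
⇒ p = -2.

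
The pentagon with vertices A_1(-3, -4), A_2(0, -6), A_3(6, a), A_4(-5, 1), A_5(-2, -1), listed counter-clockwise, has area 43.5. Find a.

3

The doubled signed area Σ (x_i y_{i+1} − x_{i+1} y_i) is linear in a.
With a=0 it equals 72; the coefficient of a is 5 (from the two edges through A_3).
So 5·a + 72 = 2·43.5 = 87 ⇒ a = 3.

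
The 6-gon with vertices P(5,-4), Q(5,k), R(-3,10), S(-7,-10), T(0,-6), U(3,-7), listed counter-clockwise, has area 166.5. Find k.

10

Write out the shoelace sum; only the two edges meeting at Q involve k:
2·Area = [(5·k − 5·(-4)) + (5·10 − (-3)·k)] + 183
       = 8·k + 253 = 333
⇒ k = 10.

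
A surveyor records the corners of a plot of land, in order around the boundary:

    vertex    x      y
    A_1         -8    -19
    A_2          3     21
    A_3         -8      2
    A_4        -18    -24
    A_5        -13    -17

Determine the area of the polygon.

Apply the surveyor's formula: 2A = Σ (x_i·y_{i+1} − x_{i+1}·y_i), indices taken mod 5.
Σ = (-111) + (174) + (228) + (-6) + (111) = 396
Area = |Σ|/2 = 198.

198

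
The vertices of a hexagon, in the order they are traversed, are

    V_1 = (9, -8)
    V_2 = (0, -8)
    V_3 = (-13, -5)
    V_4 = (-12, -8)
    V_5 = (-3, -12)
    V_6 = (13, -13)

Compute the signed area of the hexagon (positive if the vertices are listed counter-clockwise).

Apply the surveyor's formula: 2A = Σ (x_i·y_{i+1} − x_{i+1}·y_i), indices taken mod 6.
Σ = (-72) + (-104) + (44) + (120) + (195) + (13) = 196
Signed area = Σ/2 = 98 (positive ⇒ counter-clockwise traversal).

98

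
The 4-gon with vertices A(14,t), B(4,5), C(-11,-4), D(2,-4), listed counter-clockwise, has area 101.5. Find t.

Write out the shoelace sum; only the two edges meeting at A involve t:
2·Area = [(2·t − 14·(-4)) + (14·5 − 4·t)] + 91
       = -2·t + 217 = 203
⇒ t = 7.

7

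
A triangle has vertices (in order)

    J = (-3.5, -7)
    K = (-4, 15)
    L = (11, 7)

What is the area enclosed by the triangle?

163

Cross-terms: -80.5, -193, -52.5  ⇒  Σ = -326
Area = |Σ|/2 = 163.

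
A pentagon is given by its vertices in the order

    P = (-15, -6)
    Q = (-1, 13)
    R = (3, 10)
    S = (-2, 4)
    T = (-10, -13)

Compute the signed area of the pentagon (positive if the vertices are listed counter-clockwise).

P→Q: (-15)(13) − (-1)(-6) = -201
Q→R: (-1)(10) − (3)(13) = -49
R→S: (3)(4) − (-2)(10) = 32
S→T: (-2)(-13) − (-10)(4) = 66
T→P: (-10)(-6) − (-15)(-13) = -135
Σ = -287
Signed area = Σ/2 = -143.5 (negative ⇒ clockwise traversal).

-143.5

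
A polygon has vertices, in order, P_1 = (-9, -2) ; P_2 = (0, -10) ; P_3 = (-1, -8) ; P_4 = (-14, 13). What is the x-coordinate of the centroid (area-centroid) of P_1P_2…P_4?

-113/15

Apply Gauss's area formula. First the cross-terms c_i = x_i·y_{i+1} − x_{i+1}·y_i:
  90, -10, -125, 145  ⇒  2A = 100, A = 50.
Then Σ (x_i + x_{i+1})·c_i = -2260, so x̄ = -2260 / (6·50) = -113/15.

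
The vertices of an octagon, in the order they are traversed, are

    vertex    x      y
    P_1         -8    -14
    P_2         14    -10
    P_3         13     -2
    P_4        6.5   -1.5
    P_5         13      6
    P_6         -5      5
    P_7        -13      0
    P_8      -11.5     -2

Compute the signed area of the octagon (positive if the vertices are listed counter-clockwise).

380.5

Cross-terms: 276, 102, -6.5, 58.5, 95, 65, 26, 145  ⇒  Σ = 761
Signed area = Σ/2 = 380.5 (positive ⇒ counter-clockwise traversal).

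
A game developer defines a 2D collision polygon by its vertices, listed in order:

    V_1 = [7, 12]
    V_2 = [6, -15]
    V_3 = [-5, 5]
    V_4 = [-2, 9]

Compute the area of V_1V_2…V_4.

Apply the shoelace formula: 2A = Σ (x_i·y_{i+1} − x_{i+1}·y_i), indices taken mod 4.
Σ = (-177) + (-45) + (-35) + (-87) = -344
Area = |Σ|/2 = 172.

172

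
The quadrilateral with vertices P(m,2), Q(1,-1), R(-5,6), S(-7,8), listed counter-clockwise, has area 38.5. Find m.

The doubled signed area Σ (x_i y_{i+1} − x_{i+1} y_i) is linear in m.
With m=0 it equals -13; the coefficient of m is -9 (from the two edges through P).
So -9·m + -13 = 2·38.5 = 77 ⇒ m = -10.

-10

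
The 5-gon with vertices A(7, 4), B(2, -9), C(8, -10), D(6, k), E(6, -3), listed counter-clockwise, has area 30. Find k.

Write out the shoelace sum; only the two edges meeting at D involve k:
2·Area = [(8·k − 6·(-10)) + (6·(-3) − 6·k)] + 26
       = 2·k + 68 = 60
⇒ k = -4.

-4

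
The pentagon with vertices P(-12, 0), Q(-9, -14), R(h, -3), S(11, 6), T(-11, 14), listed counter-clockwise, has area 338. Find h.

Write out the shoelace sum; only the two edges meeting at R involve h:
2·Area = [((-9)·(-3) − h·(-14)) + (h·6 − 11·(-3))] + 556
       = 20·h + 616 = 676
⇒ h = 3.

3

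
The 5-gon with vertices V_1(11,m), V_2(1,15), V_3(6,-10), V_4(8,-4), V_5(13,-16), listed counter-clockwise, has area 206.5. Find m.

Write out the shoelace sum; only the two edges meeting at V_1 involve m:
2·Area = [(13·m − 11·(-16)) + (11·15 − 1·m)] + -120
       = 12·m + 221 = 413
⇒ m = 16.

16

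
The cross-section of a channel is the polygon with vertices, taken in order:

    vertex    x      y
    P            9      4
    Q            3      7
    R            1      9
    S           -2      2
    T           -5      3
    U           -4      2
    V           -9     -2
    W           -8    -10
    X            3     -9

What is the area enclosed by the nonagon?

Apply Gauss's area formula: 2A = Σ (x_i·y_{i+1} − x_{i+1}·y_i), indices taken mod 9.
Cross-terms: 51, 20, 20, 4, 2, 26, 74, 102, 93  ⇒  Σ = 392
Area = |Σ|/2 = 196.

196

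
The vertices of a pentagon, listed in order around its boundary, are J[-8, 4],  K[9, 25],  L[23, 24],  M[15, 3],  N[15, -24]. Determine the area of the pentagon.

711.5

Cross-terms: -236, -359, -291, -405, -132  ⇒  Σ = -1423
Area = |Σ|/2 = 711.5.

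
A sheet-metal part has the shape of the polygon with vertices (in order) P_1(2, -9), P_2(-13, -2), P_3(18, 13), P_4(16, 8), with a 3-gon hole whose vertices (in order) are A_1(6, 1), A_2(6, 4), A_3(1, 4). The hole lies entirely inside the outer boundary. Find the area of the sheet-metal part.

231.5

Outer boundary:
Apply the shoelace (surveyor's) formula: 2A = Σ (x_i·y_{i+1} − x_{i+1}·y_i), indices taken mod 4.
Cross-terms: -121, -133, -64, -160  ⇒  Σ = -478
Area = |Σ|/2 = 239.
Hole:
Apply the shoelace (surveyor's) formula: 2A = Σ (x_i·y_{i+1} − x_{i+1}·y_i), indices taken mod 3.
Σ = (18) + (20) + (-23) = 15
Area = |Σ|/2 = 7.5.
Net area = 239 − 7.5 = 231.5.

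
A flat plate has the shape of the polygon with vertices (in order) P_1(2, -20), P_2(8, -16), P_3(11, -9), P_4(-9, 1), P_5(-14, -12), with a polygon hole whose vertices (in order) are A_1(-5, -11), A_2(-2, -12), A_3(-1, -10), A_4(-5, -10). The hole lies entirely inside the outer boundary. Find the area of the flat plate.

288.5

Outer boundary:
Apply the shoelace (surveyor's) formula: 2A = Σ (x_i·y_{i+1} − x_{i+1}·y_i), indices taken mod 5.
Cross-terms: 128, 104, -70, 122, 304  ⇒  Σ = 588
Area = |Σ|/2 = 294.
Hole:
Apply the shoelace formula: 2A = Σ (x_i·y_{i+1} − x_{i+1}·y_i), indices taken mod 4.
Σ = (38) + (8) + (-40) + (5) = 11
Area = |Σ|/2 = 5.5.
Net area = 294 − 5.5 = 288.5.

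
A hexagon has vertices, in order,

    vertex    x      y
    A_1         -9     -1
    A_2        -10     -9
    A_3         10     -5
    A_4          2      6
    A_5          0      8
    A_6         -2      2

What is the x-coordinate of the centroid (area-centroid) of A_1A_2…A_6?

-27/37

Apply Gauss's area formula. First the cross-terms c_i = x_i·y_{i+1} − x_{i+1}·y_i:
  71, 140, 70, 16, 16, 20  ⇒  2A = 333, A = 166.5.
Then Σ (x_i + x_{i+1})·c_i = -729, so x̄ = -729 / (6·166.5) = -27/37.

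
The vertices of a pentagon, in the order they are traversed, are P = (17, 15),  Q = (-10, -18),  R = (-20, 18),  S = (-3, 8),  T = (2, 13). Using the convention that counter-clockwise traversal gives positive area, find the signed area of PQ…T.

-524

Σ = (-156) + (-540) + (-106) + (-55) + (-191) = -1048
Signed area = Σ/2 = -524 (negative ⇒ clockwise traversal).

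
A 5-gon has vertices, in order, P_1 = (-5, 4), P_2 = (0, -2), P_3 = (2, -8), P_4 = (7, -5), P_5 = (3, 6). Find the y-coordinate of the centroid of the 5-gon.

-47/159

Apply the shoelace formula. First the cross-terms c_i = x_i·y_{i+1} − x_{i+1}·y_i:
  10, 4, 46, 57, 42  ⇒  2A = 159, A = 79.5.
Then Σ (y_i + y_{i+1})·c_i = -141, so ȳ = -141 / (6·79.5) = -47/159.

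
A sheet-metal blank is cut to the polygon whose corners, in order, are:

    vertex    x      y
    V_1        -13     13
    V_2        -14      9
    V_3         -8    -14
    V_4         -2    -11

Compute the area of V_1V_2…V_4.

Apply the shoelace (surveyor's) formula: 2A = Σ (x_i·y_{i+1} − x_{i+1}·y_i), indices taken mod 4.
Σ = (65) + (268) + (60) + (-169) = 224
Area = |Σ|/2 = 112.

112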